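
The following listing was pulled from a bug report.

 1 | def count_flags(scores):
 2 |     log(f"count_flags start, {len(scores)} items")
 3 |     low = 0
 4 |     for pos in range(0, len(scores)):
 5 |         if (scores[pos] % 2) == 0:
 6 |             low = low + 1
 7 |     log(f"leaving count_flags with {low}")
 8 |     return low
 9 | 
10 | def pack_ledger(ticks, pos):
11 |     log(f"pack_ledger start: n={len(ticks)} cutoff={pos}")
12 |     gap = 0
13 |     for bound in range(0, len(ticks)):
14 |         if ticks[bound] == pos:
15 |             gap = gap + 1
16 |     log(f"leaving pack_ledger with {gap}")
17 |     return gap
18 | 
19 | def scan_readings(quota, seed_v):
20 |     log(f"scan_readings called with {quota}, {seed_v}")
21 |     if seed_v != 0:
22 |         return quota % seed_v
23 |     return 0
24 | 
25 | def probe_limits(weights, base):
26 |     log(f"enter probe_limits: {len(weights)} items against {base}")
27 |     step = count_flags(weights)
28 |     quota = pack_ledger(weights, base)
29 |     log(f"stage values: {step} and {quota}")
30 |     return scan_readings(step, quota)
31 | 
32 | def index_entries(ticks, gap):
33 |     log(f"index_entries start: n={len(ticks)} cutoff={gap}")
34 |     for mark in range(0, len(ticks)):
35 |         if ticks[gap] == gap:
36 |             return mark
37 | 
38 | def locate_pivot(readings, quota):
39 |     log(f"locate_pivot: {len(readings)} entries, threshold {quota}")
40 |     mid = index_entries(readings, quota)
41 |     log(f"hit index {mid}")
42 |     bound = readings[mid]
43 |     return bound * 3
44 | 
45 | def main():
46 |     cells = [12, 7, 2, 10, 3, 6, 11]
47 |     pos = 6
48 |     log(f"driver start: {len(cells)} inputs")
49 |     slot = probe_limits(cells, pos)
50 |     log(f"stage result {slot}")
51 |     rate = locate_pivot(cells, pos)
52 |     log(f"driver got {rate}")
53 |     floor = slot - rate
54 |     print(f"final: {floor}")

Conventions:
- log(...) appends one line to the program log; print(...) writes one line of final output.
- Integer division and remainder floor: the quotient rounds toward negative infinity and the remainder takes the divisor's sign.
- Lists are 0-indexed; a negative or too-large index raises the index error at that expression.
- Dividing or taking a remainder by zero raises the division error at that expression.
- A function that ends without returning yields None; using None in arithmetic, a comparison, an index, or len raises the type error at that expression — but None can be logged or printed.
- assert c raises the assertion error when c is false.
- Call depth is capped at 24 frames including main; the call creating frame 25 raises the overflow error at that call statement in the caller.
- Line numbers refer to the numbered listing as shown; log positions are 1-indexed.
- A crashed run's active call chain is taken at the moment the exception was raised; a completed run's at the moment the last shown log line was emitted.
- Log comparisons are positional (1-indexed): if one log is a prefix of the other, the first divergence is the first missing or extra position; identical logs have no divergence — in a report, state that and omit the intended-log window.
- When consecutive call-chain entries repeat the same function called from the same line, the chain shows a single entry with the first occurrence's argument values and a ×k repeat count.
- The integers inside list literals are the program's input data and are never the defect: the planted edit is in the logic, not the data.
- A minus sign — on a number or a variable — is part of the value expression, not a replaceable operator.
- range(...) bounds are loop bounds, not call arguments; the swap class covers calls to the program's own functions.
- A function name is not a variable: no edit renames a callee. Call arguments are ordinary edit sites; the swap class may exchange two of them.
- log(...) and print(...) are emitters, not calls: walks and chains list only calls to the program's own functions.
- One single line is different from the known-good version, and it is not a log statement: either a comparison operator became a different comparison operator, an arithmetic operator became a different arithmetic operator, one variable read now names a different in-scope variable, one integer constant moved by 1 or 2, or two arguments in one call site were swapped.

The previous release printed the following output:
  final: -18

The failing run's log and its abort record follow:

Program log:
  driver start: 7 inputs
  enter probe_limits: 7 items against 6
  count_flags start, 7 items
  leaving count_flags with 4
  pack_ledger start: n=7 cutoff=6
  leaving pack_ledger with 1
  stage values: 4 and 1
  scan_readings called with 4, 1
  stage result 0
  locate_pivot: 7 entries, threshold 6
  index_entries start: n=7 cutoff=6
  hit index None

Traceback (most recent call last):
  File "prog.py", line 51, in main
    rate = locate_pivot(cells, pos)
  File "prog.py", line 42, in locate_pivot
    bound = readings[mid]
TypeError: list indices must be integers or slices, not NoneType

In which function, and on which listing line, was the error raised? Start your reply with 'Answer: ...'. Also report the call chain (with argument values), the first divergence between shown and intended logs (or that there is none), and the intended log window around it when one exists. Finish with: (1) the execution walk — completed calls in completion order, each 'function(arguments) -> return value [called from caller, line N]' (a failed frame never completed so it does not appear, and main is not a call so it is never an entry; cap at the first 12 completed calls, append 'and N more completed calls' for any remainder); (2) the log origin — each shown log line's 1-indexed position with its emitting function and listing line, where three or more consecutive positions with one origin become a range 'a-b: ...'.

Answer: the error was raised in locate_pivot, line 42.
Key observation: At log position 12 the runs split — shown 'hit index None', but the working version logs 'hit index 5'.
Call chain: main -> locate_pivot([12, 7, 2, 10, 3, 6, 11], 6) (called at line 51).
First divergence: position 12 — shown 'hit index None', intended 'hit index 5'.
Intended log window:
  10: locate_pivot: 7 entries, threshold 6
  11: index_entries start: n=7 cutoff=6
  12: hit index 5
  13: driver got 18
Execution walk:
  count_flags([12, 7, 2, 10, 3, 6, 11]) -> 4  [called from probe_limits, line 27]
  pack_ledger([12, 7, 2, 10, 3, 6, 11], 6) -> 1  [called from probe_limits, line 28]
  scan_readings(4, 1) -> 0  [called from probe_limits, line 30]
  probe_limits([12, 7, 2, 10, 3, 6, 11], 6) -> 0  [called from main, line 49]
  index_entries([12, 7, 2, 10, 3, 6, 11], 6) -> None  [called from locate_pivot, line 40]
Origin of each log line:
  1 — main, line 48
  2 — probe_limits, line 26
  3 — count_flags, line 2
  4 — count_flags, line 7
  5 — pack_ledger, line 11
  6 — pack_ledger, line 16
  7 — probe_limits, line 29
  8 — scan_readings, line 20
  9 — main, line 50
  10 — locate_pivot, line 39
  11 — index_entries, line 33
  12 — locate_pivot, line 41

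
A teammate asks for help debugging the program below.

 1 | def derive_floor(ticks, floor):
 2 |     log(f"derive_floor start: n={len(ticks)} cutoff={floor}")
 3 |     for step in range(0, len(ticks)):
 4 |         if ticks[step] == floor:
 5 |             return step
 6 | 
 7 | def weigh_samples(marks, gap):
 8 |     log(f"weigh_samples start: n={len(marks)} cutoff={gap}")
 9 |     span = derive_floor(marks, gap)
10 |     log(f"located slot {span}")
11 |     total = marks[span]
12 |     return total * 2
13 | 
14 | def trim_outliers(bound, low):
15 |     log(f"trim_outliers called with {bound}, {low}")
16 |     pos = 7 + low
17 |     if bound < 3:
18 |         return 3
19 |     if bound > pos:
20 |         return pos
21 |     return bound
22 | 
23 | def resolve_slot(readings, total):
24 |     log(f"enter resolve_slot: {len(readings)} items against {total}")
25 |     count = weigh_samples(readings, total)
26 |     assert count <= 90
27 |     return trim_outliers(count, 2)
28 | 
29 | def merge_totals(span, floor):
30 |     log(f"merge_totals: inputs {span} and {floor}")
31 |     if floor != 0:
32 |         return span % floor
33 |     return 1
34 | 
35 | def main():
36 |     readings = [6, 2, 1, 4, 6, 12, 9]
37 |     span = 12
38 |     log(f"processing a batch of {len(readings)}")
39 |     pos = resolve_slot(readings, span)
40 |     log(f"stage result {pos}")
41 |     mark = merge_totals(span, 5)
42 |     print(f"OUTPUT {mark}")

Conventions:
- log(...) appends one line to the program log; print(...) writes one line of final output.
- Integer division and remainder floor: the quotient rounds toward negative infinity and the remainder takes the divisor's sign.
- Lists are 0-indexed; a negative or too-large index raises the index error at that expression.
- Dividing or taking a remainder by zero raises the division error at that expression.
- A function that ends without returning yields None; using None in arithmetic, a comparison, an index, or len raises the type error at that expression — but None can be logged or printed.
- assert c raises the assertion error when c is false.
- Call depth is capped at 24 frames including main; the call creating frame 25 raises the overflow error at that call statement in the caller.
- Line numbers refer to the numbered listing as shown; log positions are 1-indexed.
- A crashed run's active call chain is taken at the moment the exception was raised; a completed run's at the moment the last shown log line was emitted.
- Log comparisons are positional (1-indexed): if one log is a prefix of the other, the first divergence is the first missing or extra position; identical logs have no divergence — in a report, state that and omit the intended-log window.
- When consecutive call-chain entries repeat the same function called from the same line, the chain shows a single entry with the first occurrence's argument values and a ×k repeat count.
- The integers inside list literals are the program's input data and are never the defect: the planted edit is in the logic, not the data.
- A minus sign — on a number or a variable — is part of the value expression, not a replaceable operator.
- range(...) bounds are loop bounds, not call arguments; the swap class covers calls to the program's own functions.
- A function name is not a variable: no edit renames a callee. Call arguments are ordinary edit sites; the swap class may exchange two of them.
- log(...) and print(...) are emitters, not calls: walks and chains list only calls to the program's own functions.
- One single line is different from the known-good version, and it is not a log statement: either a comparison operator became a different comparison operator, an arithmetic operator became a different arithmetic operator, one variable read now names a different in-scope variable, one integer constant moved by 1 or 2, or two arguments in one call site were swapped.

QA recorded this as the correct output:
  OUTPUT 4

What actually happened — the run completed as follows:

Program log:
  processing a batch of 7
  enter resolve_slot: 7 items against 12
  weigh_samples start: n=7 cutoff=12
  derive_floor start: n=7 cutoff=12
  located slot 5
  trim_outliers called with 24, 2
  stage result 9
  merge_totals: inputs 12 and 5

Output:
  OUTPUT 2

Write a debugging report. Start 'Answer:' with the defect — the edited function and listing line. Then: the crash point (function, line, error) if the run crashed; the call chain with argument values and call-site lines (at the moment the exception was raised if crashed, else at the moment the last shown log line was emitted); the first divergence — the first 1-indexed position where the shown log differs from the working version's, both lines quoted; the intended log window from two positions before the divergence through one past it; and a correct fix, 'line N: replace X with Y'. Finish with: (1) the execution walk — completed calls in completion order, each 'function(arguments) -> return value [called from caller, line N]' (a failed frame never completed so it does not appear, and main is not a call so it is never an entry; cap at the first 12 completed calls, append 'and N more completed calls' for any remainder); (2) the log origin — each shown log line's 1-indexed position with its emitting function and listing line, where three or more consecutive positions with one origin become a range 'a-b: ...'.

Answer: the defect is in main at line 41.
The tell: Log line 8 is where behavior first shows: 'merge_totals: inputs 12 and 5' appears instead of 'merge_totals: inputs 9 and 5'.
Call chain: main -> merge_totals(12, 5) (called at line 41).
First divergence: at position 8 the run shows 'merge_totals: inputs 12 and 5' where the working version logs 'merge_totals: inputs 9 and 5'.
Intended log window:
  6: trim_outliers called with 24, 2
  7: stage result 9
  8: merge_totals: inputs 9 and 5
Execution walk:
  derive_floor([6, 2, 1, 4, 6, 12, 9], 12) -> 5  [called from weigh_samples, line 9]
  weigh_samples([6, 2, 1, 4, 6, 12, 9], 12) -> 24  [called from resolve_slot, line 25]
  trim_outliers(24, 2) -> 9  [called from resolve_slot, line 27]
  resolve_slot([6, 2, 1, 4, 6, 12, 9], 12) -> 9  [called from main, line 39]
  merge_totals(12, 5) -> 2  [called from main, line 41]
Origin of each log line:
  1: emitted by main (line 38)
  2: emitted by resolve_slot (line 24)
  3: emitted by weigh_samples (line 8)
  4: emitted by derive_floor (line 2)
  5: emitted by weigh_samples (line 10)
  6: emitted by trim_outliers (line 15)
  7: emitted by main (line 40)
  8: emitted by merge_totals (line 30)
A correct fix: line 41: replace `span` with `pos`.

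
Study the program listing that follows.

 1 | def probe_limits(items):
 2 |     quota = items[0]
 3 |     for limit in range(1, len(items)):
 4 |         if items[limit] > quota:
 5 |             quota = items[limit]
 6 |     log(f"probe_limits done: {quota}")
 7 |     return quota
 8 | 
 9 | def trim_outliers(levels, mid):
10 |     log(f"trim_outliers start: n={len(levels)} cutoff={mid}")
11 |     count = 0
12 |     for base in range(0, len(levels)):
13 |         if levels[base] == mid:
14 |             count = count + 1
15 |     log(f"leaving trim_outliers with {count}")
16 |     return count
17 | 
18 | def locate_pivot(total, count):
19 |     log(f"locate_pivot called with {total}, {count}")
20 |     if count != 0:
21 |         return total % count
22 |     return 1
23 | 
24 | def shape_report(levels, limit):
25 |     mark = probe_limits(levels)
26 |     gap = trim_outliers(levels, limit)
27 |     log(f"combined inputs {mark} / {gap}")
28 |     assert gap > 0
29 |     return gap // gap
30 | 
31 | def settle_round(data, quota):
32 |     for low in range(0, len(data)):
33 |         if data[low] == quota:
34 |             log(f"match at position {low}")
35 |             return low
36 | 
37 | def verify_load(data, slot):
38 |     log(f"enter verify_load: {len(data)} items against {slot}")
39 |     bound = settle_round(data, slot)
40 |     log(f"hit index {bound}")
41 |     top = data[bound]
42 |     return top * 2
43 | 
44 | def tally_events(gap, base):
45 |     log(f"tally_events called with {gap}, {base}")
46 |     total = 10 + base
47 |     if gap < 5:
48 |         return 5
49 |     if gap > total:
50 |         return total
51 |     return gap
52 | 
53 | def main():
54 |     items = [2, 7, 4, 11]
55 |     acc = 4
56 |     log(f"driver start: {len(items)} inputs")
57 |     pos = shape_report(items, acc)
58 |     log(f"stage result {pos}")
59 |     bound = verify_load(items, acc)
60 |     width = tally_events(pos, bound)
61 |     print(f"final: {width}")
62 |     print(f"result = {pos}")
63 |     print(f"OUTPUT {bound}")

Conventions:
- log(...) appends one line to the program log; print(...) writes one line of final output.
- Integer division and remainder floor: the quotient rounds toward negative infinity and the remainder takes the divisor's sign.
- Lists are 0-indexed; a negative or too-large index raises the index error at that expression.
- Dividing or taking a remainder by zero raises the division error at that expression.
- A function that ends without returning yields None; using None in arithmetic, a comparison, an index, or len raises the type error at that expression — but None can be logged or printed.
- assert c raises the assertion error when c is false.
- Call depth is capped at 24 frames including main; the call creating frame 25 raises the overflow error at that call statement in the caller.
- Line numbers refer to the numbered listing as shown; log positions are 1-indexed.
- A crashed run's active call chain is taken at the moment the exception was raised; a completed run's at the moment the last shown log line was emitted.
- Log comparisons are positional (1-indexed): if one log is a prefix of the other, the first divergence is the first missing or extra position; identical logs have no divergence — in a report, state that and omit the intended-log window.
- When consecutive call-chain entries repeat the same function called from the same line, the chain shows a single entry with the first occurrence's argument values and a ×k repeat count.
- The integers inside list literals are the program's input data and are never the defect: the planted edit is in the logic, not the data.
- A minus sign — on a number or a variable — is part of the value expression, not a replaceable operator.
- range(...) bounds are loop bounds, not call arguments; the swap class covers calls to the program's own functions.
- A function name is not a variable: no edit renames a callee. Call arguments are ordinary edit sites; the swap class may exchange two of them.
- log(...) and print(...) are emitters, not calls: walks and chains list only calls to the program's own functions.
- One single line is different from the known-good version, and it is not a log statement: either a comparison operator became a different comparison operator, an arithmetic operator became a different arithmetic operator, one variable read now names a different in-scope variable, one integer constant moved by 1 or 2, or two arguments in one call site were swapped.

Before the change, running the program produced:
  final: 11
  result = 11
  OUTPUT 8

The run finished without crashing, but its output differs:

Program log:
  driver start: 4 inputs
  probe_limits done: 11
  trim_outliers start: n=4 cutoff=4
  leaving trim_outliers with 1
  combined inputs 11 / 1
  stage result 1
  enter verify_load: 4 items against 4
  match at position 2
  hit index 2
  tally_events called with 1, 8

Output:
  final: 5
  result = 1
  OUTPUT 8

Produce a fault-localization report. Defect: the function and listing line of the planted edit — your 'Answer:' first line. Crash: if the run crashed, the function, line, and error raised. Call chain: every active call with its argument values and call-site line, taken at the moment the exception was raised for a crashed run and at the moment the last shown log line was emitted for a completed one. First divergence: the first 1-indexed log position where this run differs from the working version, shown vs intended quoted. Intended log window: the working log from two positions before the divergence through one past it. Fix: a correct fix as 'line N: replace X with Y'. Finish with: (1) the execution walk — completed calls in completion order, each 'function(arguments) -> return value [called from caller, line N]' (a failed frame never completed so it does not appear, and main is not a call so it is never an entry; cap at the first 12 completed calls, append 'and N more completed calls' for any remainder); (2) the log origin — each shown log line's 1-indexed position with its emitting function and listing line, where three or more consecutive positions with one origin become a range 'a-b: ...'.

Answer: the defect is in shape_report at line 29.
Key observation: The log first diverges at position 6: the faulty run prints 'stage result 1' where the working version prints 'stage result 11'.
Call chain: main -> tally_events(1, 8) (called at line 60).
First divergence: at position 6 the run shows 'stage result 1' where the working version logs 'stage result 11'.
Intended log window:
  4: leaving trim_outliers with 1
  5: combined inputs 11 / 1
  6: stage result 11
  7: enter verify_load: 4 items against 4
Execution walk:
  probe_limits([2, 7, 4, 11]) -> 11  [called from shape_report, line 25]
  trim_outliers([2, 7, 4, 11], 4) -> 1  [called from shape_report, line 26]
  shape_report([2, 7, 4, 11], 4) -> 1  [called from main, line 57]
  settle_round([2, 7, 4, 11], 4) -> 2  [called from verify_load, line 39]
  verify_load([2, 7, 4, 11], 4) -> 8  [called from main, line 59]
  tally_events(1, 8) -> 5  [called from main, line 60]
Origin of each log line:
  1 — main, line 56
  2 — probe_limits, line 6
  3 — trim_outliers, line 10
  4 — trim_outliers, line 15
  5 — shape_report, line 27
  6 — main, line 58
  7 — verify_load, line 38
  8 — settle_round, line 34
  9 — verify_load, line 40
  10 — tally_events, line 45
A correct fix: line 29: replace `gap // gap` with `mark // gap`.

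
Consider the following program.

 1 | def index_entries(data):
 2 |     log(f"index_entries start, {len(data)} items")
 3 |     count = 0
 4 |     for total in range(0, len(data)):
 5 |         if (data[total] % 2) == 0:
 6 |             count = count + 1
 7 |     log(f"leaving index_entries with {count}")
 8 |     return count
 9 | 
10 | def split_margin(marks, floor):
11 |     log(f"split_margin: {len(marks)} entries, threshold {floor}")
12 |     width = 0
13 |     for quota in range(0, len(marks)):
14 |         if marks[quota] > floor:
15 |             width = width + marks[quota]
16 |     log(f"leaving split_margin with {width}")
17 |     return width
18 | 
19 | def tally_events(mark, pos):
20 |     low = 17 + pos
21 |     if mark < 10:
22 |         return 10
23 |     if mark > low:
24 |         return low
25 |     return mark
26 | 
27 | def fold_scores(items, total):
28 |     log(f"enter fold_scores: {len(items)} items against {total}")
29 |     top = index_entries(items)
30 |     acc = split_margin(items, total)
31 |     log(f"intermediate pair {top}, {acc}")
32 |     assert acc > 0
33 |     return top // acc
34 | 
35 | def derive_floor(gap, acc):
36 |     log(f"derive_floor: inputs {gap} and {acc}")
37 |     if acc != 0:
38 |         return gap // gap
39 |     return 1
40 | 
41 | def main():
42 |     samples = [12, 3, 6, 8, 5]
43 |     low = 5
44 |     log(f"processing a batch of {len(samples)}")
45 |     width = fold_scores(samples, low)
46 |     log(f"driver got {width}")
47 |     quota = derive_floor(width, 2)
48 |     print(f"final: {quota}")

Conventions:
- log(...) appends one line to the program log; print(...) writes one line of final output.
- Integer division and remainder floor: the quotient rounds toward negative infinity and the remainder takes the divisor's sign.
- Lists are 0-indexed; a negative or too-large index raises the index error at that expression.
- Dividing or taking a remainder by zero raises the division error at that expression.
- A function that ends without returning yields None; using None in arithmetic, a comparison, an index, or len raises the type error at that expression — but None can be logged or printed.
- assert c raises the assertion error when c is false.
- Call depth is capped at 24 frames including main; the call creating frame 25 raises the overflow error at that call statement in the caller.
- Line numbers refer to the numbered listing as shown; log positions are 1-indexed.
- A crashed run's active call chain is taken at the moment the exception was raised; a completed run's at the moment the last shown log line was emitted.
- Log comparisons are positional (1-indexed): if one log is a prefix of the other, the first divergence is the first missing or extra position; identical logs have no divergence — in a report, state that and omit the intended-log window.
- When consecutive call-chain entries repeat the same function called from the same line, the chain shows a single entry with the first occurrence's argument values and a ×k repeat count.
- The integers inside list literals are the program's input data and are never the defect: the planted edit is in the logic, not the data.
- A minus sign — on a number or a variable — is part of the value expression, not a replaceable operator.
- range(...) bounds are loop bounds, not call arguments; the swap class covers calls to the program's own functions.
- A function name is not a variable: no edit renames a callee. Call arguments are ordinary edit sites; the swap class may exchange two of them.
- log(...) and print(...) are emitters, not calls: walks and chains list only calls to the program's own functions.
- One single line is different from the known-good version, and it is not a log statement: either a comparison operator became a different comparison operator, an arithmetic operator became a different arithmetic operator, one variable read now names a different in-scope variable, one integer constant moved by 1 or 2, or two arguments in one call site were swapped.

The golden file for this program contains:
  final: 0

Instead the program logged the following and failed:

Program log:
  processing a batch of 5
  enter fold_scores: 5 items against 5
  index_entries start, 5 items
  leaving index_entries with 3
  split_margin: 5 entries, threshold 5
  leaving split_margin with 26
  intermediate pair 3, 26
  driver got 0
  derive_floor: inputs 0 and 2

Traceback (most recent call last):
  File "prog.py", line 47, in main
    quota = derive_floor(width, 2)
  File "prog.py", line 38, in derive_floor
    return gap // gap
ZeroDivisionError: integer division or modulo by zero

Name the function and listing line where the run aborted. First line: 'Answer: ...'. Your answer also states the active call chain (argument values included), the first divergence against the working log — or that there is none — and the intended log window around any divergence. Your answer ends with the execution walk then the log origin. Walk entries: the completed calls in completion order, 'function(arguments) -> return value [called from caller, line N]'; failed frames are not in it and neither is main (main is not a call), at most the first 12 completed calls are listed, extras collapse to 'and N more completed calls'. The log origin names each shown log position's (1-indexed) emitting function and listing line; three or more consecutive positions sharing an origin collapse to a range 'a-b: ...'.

Answer: the error was raised in derive_floor, line 38.
The tell: Up to the failure, the log is exactly the working version's.
Call chain: main -> derive_floor(0, 2) (called at line 47).
First divergence: none — the logs agree in full.
Execution walk:
  index_entries([12, 3, 6, 8, 5]) -> 3  [called from fold_scores, line 29]
  split_margin([12, 3, 6, 8, 5], 5) -> 26  [called from fold_scores, line 30]
  fold_scores([12, 3, 6, 8, 5], 5) -> 0  [called from main, line 45]
Origin of each log line:
  1 — main, line 44
  2 — fold_scores, line 28
  3 — index_entries, line 2
  4 — index_entries, line 7
  5 — split_margin, line 11
  6 — split_margin, line 16
  7 — fold_scores, line 31
  8 — main, line 46
  9 — derive_floor, line 36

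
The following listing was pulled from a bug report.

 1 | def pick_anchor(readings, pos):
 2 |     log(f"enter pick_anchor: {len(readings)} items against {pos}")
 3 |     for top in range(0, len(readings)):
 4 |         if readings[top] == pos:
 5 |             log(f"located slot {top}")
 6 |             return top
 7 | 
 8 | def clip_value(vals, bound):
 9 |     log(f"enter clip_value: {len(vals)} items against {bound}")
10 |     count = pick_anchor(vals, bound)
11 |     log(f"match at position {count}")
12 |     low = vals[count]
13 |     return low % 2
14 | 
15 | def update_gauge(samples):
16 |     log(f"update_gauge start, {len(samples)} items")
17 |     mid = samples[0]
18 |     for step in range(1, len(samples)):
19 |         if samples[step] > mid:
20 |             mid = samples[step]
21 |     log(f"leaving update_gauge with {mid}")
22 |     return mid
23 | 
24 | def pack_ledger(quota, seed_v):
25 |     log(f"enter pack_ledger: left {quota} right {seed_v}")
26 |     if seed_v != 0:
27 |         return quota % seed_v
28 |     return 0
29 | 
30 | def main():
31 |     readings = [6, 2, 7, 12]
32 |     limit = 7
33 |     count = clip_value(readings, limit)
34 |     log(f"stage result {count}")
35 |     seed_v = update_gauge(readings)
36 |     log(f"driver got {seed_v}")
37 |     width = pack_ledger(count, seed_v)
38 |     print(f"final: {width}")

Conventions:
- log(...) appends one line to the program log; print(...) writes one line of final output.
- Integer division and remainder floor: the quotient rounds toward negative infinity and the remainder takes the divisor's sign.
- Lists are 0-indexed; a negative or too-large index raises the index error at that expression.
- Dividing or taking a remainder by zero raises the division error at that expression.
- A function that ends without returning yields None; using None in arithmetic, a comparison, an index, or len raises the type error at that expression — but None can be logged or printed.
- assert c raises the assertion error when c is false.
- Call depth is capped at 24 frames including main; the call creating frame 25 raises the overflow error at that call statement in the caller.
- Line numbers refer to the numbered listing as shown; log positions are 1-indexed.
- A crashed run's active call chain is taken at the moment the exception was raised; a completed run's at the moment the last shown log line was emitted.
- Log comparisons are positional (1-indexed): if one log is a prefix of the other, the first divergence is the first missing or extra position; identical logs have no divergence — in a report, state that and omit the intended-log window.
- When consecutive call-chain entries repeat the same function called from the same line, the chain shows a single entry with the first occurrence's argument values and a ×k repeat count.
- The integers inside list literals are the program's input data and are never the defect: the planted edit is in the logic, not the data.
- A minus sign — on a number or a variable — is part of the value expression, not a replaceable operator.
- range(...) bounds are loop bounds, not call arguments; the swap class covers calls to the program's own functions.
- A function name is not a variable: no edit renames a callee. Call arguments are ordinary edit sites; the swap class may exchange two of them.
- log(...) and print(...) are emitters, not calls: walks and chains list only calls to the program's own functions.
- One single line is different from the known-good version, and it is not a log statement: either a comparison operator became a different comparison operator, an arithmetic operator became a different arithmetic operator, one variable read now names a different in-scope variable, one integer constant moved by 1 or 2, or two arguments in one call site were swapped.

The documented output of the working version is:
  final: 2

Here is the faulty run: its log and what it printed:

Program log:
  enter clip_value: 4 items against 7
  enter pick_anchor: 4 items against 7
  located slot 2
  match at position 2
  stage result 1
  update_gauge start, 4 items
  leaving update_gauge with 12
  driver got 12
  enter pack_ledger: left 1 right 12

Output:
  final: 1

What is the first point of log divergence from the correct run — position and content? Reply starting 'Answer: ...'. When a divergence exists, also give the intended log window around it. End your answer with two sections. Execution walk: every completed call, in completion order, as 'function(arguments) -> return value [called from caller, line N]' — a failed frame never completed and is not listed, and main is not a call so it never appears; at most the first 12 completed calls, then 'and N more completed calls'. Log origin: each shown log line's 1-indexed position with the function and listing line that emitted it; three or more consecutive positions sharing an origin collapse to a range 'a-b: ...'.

Answer: position 5; shown 'stage result 1' vs intended 'stage result 14'.
Intended log window:
  3: located slot 2
  4: match at position 2
  5: stage result 14
  6: update_gauge start, 4 items
Execution walk:
  pick_anchor([6, 2, 7, 12], 7) -> 2  [called from clip_value, line 10]
  clip_value([6, 2, 7, 12], 7) -> 1  [called from main, line 33]
  update_gauge([6, 2, 7, 12]) -> 12  [called from main, line 35]
  pack_ledger(1, 12) -> 1  [called from main, line 37]
Log line origins:
  1: emitted by clip_value (line 9)
  2: emitted by pick_anchor (line 2)
  3: emitted by pick_anchor (line 5)
  4: emitted by clip_value (line 11)
  5: emitted by main (line 34)
  6: emitted by update_gauge (line 16)
  7: emitted by update_gauge (line 21)
  8: emitted by main (line 36)
  9: emitted by pack_ledger (line 25)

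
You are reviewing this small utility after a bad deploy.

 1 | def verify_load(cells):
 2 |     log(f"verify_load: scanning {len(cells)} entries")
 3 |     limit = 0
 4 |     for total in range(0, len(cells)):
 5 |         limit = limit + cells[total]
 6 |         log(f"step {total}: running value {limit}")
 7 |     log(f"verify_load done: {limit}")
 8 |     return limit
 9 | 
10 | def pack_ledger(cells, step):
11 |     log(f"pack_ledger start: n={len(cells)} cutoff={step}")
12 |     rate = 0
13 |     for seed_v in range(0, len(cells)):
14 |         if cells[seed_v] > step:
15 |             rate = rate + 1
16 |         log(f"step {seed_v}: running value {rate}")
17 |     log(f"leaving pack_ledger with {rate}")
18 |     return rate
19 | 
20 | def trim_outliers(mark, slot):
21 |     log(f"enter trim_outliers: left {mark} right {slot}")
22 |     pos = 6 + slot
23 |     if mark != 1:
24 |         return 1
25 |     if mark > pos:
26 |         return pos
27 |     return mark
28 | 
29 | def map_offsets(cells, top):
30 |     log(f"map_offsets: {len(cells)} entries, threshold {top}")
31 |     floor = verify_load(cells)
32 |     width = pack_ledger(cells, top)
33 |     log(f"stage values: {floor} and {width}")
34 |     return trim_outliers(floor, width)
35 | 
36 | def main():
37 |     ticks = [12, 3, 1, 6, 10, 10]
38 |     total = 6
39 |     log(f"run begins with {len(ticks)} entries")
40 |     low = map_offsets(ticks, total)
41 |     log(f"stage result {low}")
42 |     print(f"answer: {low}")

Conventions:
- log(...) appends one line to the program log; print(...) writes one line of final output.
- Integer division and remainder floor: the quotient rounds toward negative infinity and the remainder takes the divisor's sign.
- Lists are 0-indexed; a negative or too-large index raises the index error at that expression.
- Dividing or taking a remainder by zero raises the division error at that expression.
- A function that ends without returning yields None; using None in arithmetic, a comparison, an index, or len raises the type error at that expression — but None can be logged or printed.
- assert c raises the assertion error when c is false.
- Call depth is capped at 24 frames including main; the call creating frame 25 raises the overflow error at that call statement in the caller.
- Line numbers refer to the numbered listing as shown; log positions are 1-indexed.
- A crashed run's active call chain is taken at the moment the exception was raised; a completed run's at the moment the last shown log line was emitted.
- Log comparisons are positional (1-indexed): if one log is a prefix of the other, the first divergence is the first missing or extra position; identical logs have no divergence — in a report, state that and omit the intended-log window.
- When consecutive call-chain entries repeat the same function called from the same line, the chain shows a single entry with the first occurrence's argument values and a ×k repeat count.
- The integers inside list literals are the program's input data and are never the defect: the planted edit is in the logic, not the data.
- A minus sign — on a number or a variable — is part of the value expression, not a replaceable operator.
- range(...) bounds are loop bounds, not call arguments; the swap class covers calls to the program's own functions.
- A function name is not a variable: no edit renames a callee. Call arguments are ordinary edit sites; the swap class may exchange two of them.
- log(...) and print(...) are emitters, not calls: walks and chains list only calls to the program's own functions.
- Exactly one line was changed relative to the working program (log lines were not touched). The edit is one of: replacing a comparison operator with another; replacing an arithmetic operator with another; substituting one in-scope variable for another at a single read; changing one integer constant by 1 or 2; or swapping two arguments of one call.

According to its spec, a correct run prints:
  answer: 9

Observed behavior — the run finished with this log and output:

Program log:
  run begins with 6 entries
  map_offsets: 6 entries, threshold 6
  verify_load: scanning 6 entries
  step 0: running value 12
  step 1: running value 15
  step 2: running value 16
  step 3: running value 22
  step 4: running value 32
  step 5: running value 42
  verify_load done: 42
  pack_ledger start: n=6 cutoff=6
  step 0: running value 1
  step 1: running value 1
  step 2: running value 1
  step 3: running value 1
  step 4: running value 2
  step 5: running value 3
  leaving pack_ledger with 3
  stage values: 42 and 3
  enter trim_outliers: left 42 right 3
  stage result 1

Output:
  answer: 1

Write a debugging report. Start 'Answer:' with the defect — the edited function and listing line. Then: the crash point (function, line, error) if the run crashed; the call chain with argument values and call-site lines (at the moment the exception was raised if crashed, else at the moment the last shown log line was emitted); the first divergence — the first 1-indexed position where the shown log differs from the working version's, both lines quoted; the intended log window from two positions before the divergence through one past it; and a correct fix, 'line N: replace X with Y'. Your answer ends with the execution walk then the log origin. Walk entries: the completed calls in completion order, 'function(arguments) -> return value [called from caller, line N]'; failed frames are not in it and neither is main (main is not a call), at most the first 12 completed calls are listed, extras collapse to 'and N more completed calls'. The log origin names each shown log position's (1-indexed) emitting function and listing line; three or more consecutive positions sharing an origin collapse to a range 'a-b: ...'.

Answer: the defect is in trim_outliers at line 23.
The tell: Everything matches until log position 21, which reads 'stage result 1' in place of 'stage result 9'.
Call chain: main.
First divergence: position 21; shown 'stage result 1' vs intended 'stage result 9'.
Intended log window:
  19: stage values: 42 and 3
  20: enter trim_outliers: left 42 right 3
  21: stage result 9
Execution walk:
  verify_load([12, 3, 1, 6, 10, 10]) -> 42  [called from map_offsets, line 31]
  pack_ledger([12, 3, 1, 6, 10, 10], 6) -> 3  [called from map_offsets, line 32]
  trim_outliers(42, 3) -> 1  [called from map_offsets, line 34]
  map_offsets([12, 3, 1, 6, 10, 10], 6) -> 1  [called from main, line 40]
Log line origins:
  1: emitted by main (line 39)
  2: emitted by map_offsets (line 30)
  3: emitted by verify_load (line 2)
  4-9: emitted by verify_load (line 6)
  10: emitted by verify_load (line 7)
  11: emitted by pack_ledger (line 11)
  12-17: emitted by pack_ledger (line 16)
  18: emitted by pack_ledger (line 17)
  19: emitted by map_offsets (line 33)
  20: emitted by trim_outliers (line 21)
  21: emitted by main (line 41)
A correct fix: line 23: replace `!=` with `<`.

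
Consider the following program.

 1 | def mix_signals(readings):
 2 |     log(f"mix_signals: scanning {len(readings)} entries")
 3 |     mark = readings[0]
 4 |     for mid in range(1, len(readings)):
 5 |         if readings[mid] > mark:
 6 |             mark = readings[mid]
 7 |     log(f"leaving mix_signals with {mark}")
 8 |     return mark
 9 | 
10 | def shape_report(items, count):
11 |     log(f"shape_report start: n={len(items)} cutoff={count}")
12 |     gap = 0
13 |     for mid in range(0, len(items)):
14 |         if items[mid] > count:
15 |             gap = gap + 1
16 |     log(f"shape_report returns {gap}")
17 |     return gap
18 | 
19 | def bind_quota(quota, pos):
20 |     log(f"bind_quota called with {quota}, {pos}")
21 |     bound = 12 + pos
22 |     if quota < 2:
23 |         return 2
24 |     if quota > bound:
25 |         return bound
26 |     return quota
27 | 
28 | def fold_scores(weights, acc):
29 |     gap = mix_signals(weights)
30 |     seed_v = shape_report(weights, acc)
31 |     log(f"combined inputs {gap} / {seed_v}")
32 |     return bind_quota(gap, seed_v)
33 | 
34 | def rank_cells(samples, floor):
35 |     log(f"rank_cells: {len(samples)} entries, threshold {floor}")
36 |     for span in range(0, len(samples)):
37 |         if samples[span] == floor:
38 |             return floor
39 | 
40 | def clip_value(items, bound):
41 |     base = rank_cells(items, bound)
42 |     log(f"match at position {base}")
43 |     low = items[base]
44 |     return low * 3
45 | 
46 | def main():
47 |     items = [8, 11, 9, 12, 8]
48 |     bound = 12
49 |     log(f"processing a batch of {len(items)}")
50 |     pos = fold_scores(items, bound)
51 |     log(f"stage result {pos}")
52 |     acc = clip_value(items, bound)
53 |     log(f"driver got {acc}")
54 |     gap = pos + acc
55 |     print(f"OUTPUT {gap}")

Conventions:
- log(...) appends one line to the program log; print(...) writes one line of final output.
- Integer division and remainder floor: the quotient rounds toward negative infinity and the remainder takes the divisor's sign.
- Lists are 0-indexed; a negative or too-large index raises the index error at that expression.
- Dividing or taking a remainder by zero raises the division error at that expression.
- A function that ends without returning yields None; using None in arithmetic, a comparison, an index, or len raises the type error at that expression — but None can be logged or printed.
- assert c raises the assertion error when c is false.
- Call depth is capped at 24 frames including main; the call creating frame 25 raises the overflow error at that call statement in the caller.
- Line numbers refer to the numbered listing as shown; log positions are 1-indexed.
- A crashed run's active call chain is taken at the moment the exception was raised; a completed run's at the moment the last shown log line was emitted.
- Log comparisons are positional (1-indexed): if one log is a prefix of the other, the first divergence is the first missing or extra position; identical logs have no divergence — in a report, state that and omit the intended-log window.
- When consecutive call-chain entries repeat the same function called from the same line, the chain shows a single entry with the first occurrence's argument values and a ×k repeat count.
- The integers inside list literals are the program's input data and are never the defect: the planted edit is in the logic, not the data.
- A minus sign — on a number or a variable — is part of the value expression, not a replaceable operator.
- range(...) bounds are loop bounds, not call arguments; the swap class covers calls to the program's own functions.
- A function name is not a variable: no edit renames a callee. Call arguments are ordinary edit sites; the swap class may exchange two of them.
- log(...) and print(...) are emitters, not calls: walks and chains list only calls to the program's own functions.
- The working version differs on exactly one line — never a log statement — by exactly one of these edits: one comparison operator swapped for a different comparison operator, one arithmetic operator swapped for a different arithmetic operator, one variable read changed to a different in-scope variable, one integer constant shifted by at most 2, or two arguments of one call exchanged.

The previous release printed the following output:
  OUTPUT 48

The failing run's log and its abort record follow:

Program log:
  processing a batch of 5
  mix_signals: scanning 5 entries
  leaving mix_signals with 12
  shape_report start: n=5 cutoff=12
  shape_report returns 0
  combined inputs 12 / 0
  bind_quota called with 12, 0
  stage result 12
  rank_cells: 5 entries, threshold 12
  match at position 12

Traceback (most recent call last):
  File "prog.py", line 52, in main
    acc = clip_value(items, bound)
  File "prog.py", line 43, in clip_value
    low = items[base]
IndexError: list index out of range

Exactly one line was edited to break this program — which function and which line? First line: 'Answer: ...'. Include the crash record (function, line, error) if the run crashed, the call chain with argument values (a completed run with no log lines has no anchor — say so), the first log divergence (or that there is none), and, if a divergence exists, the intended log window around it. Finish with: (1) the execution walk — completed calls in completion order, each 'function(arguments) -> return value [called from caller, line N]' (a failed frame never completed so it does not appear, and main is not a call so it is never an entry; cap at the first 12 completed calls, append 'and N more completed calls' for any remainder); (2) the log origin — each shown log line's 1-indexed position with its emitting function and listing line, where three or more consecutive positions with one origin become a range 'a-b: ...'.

Answer: the defect is in rank_cells at line 38.
Core observation: At log position 10 the runs split — shown 'match at position 12', but the working version logs 'match at position 3'.
Crash: clip_value, line 43, IndexError.
Call chain: main -> clip_value([8, 11, 9, 12, 8], 12) (called at line 52).
First divergence: position 10; shown 'match at position 12' vs intended 'match at position 3'.
Intended log window:
  8: stage result 12
  9: rank_cells: 5 entries, threshold 12
  10: match at position 3
  11: driver got 36
Execution walk:
  mix_signals([8, 11, 9, 12, 8]) -> 12  [called from fold_scores, line 29]
  shape_report([8, 11, 9, 12, 8], 12) -> 0  [called from fold_scores, line 30]
  bind_quota(12, 0) -> 12  [called from fold_scores, line 32]
  fold_scores([8, 11, 9, 12, 8], 12) -> 12  [called from main, line 50]
  rank_cells([8, 11, 9, 12, 8], 12) -> 12  [called from clip_value, line 41]
Origin of each log line:
  1: emitted by main (line 49)
  2: emitted by mix_signals (line 2)
  3: emitted by mix_signals (line 7)
  4: emitted by shape_report (line 11)
  5: emitted by shape_report (line 16)
  6: emitted by fold_scores (line 31)
  7: emitted by bind_quota (line 20)
  8: emitted by main (line 51)
  9: emitted by rank_cells (line 35)
  10: emitted by clip_value (line 42)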